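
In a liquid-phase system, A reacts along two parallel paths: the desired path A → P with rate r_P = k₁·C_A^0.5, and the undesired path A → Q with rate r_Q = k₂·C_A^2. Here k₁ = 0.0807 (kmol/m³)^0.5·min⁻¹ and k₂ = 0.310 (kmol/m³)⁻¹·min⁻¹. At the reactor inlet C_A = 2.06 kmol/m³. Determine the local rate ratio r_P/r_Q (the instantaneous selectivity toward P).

S_{P/Q} = r_P/r_Q = (k₁·C_A^0.5)/(k₂·C_A^2) = (k₁/k₂)·C_A^-1.5.
= (0.0807×2.060^0.5) / (0.310×2.060^2) = 0.1158/1.316 = 0.0880.
The undesired path is higher order in A, so low C_A (CSTR or dilute feed) favours P.

0.0880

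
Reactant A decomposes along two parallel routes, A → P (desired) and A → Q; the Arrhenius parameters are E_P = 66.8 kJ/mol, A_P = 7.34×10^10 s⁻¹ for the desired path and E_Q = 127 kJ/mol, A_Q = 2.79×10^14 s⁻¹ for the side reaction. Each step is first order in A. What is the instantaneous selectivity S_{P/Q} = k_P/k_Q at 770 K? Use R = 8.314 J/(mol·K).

3.19

k_P/k_Q = (A_P/A_Q)·exp[−(E_P−E_Q)/(RT)] = (A_P/A_Q)·exp[(E_Q−E_P)/(RT)].
(E_Q−E_P)/(RT) = (127−66.8)×10³/(8.314×770) = 60200/6402 = 9.404.
k_P/k_Q = (7.34×10^10/2.79×10^14)·exp(9.404) = 2.631×10^-4 × 12132 = 3.19.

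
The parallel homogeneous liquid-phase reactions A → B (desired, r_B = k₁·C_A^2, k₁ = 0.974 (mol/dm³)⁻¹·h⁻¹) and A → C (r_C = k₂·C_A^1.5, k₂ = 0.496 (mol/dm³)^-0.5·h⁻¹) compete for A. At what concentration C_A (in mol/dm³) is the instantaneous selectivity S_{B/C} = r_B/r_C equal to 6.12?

S_{B/C} = (k₁/k₂)·C_A^0.5 ⇒ C_A = (S·k₂/k₁)^(2).
= (6.12×0.496/0.974)^(2) = (3.117)^(2) = 9.71 mol/dm³.

9.71 mol/dm³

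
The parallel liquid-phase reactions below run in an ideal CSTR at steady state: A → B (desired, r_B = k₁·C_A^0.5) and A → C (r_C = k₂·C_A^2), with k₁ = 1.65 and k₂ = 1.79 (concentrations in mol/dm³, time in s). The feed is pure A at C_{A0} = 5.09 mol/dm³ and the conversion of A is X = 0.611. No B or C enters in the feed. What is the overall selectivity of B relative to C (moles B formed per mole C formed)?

0.331

Exit C_A = C_{A0}(1−X) = 5.09×0.389 = 1.980 mol/dm³.
A CSTR operates uniformly at the exit composition, giving r_B = 2.322 and r_C = 7.018 (each k·C_A^n at C_A = 1.980).
Overall selectivity = C_B/C_C = r_Bτ/(r_Cτ) = r_B/r_C = 0.331.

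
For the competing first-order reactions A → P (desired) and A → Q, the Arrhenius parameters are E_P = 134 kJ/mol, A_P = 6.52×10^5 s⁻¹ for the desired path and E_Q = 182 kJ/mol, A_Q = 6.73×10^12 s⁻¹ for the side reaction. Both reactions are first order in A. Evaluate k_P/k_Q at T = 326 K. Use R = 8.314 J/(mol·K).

4.76

With equal orders, S_{P/Q} = k_P/k_Q = (A_P/A_Q)·exp[(E_Q−E_P)/(RT)].
(E_Q−E_P)/(RT) = (182−134)×10³/(8.314×326) = 48000/2710 = 17.71.
k_P/k_Q = (6.52×10^5/6.73×10^12)·exp(17.71) = 9.688×10^-8 × 4.912×10^7 = 4.76.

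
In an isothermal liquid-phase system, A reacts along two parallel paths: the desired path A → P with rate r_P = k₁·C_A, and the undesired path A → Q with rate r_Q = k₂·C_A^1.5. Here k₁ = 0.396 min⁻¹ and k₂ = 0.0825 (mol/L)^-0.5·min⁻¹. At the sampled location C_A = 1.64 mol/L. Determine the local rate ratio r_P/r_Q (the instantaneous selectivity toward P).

3.75

S_{P/Q} = r_P/r_Q = (k₁·C_A)/(k₂·C_A^1.5) = (k₁/k₂)·C_A^-0.5.
= (0.396×1.640) / (0.0825×1.640^1.5) = 0.6494/0.1733 = 3.75.
The undesired path is higher order in A, so low C_A (CSTR or dilute feed) favours P.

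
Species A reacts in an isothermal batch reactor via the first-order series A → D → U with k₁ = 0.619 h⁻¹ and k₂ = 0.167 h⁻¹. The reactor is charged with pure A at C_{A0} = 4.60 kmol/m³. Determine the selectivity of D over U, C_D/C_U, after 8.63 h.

Solving the coupled first-order balances gives C_D(t) = [k₁/(k₂−k₁)]·C_{A0}·(e^(−k₁t) − e^(−k₂t)).
e^(−k₁t) = e^(−0.619×8.63) = e^(−5.342) = 0.004786; e^(−k₂t) = e^(−1.441) = 0.2366.
C_D = 0.619×4.60/(0.167−0.619) × (0.004786−0.2366) = (-6.300)×(-0.2319) = 1.461 kmol/m³.
C_A = C_{A0}e^(−k₁t) = 0.02202 kmol/m³, so C_U = C_{A0}−C_A−C_D = 3.117 kmol/m³; C_D/C_U = 0.469.

0.469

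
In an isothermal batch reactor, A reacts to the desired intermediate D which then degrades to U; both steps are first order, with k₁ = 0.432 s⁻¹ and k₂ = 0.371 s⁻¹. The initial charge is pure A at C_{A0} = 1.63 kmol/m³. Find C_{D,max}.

0.646 kmol/m³

Evaluating C_D at t_opt = ln(k₂/k₁)/(k₂−k₁) gives C_{D,max}/C_{A0} = (k₁/k₂)^[k₂/(k₂−k₁)].
= (0.432/0.371)^(0.371/(0.371−0.432)) = (1.164)^(-6.082) = 0.3962.
C_{D,max} = 0.3962×1.63 = 0.646 kmol/m³.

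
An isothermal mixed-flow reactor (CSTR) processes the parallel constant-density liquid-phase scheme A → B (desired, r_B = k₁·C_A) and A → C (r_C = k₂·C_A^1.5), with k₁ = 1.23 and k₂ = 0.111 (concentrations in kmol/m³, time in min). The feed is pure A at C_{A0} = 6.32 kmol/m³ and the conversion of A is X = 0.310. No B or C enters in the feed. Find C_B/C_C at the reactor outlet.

Exit C_A = C_{A0}(1−X) = 6.32×0.690 = 4.361 kmol/m³.
Rates in a CSTR are evaluated at the outlet concentration: r_B = 1.23×4.361 = 5.364, r_C = 0.111×4.361^1.5 = 1.011.
Overall selectivity = C_B/C_C = r_Bτ/(r_Cτ) = r_B/r_C = 5.31.

5.31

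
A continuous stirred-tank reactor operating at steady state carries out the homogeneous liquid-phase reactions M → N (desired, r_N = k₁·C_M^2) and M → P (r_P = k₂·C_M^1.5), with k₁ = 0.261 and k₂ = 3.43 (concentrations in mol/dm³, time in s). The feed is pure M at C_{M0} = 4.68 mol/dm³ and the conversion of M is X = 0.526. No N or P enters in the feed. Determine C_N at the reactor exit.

Exit C_M = C_{M0}(1−X) = 4.68×0.474 = 2.218 mol/dm³.
Rates in a CSTR are evaluated at the outlet concentration: r_N = 0.261×2.218^2 = 1.284, r_P = 3.43×2.218^1.5 = 11.33.
Fraction of consumed M going to N: r_N/(r_N+r_P) = 0.1018.
C_N = 0.1018·C_{M0}·X = 0.1018×4.68×0.526 = 0.251 mol/dm³.

0.251 mol/dm³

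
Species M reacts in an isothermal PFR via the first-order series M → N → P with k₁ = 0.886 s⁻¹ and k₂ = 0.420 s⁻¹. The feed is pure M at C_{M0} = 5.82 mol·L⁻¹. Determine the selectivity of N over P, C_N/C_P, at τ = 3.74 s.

The intermediate concentration in a first-order A→B→C sequence is C_N = k₁C_{M0}(e^(−k₁τ) − e^(−k₂τ))/(k₂−k₁).
e^(−k₁τ) = e^(−0.886×3.74) = e^(−3.314) = 0.03638; e^(−k₂τ) = e^(−1.571) = 0.2079.
C_N = 0.886×5.82/(0.420−0.886) × (0.03638−0.2079) = (-11.07)×(-0.1715) = 1.898 mol·L⁻¹.
C_M = C_{M0}e^(−k₁τ) = 0.2118 mol·L⁻¹, so C_P = C_{M0}−C_M−C_N = 3.711 mol·L⁻¹; C_N/C_P = 0.511.

0.511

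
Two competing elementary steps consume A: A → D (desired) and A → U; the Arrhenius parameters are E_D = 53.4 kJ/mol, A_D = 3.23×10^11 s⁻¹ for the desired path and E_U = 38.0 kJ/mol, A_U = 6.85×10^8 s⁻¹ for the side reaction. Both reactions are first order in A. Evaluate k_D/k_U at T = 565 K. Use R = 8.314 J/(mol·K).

Since both paths have the same order in A, the concentration cancels and S_{D/U} = k_D/k_U = (A_D/A_U)·exp[(E_U−E_D)/(RT)].
(E_U−E_D)/(RT) = (38.0−53.4)×10³/(8.314×565) = -15400/4697 = -3.278.
k_D/k_U = (3.23×10^11/6.85×10^8)·exp(-3.278) = 471.5 × 0.03769 = 17.8.
Since E_D > E_U, raising the temperature improves selectivity toward D.

17.8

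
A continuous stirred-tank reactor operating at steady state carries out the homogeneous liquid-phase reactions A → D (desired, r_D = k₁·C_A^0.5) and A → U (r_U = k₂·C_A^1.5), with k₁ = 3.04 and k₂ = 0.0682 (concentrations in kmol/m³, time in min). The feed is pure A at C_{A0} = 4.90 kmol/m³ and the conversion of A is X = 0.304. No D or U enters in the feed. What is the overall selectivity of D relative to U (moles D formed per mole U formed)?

Exit C_A = C_{A0}(1−X) = 4.90×0.696 = 3.410 kmol/m³.
In a CSTR the entire volume is at exit conditions, so r_D = 3.04×3.410^0.5 = 5.614 and r_U = 0.0682×3.410^1.5 = 0.4295.
Overall selectivity = C_D/C_U = r_Dτ/(r_Uτ) = r_D/r_U = 13.1.

13.1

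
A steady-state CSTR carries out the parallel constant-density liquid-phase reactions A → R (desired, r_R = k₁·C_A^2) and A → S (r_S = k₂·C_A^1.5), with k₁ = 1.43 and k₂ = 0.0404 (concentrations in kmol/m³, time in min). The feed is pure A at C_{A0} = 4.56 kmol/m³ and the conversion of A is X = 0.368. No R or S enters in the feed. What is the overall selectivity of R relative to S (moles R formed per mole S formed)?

Exit C_A = C_{A0}(1−X) = 4.56×0.632 = 2.882 kmol/m³.
Rates in a CSTR are evaluated at the outlet concentration: r_R = 1.43×2.882^2 = 11.88, r_S = 0.0404×2.882^1.5 = 0.1977.
Overall selectivity = C_R/C_S = r_Rτ/(r_Sτ) = r_R/r_S = 60.1.

60.1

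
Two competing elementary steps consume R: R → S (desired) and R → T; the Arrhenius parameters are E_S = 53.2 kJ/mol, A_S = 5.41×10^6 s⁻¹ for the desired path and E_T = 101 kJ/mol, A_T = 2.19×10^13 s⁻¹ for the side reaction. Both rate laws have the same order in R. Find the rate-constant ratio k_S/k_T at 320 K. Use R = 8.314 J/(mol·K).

15.7

k_S/k_T = (A_S/A_T)·exp[−(E_S−E_T)/(RT)] = (A_S/A_T)·exp[(E_T−E_S)/(RT)].
(E_T−E_S)/(RT) = (101−53.2)×10³/(8.314×320) = 47800/2660 = 17.97.
k_S/k_T = (5.41×10^6/2.19×10^13)·exp(17.97) = 2.470×10^-7 × 6.351×10^7 = 15.7.
Since E_S < E_T, lowering the temperature improves selectivity toward S.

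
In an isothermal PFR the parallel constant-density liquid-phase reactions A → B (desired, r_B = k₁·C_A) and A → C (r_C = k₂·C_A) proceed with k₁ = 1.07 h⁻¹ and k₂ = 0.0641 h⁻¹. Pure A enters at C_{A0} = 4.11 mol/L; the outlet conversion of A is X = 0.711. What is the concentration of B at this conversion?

2.76 mol/L

C_A = C_{A0}(1−X) = 1.188 mol/L.
Both paths are first order in A, so the instantaneous fraction to B is constant: dC_B/d(−C_A) = k₁/(k₁+k₂) = 0.9435.
C_B = 0.9435·(C_{A0}−C_A) = 0.9435×2.922 = 2.76 mol/L.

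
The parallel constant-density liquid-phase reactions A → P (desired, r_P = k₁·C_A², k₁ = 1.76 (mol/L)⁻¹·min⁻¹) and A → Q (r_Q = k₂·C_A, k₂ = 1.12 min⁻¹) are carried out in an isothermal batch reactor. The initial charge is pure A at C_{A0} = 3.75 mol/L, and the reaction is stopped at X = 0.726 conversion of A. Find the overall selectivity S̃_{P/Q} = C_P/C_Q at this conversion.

3.41

C_A = C_{A0}(1−X) = 1.028 mol/L.
Along a PFR/batch, dC_Q/dC_A = −r_Q/(r_P+r_Q) = −k₂/(k₂+k₁·C_A).
Integrating from C_{A0} to C_A: C_Q = (1.12/1.76)·ln[(1.12+1.76·3.75)/(1.12+1.76·1.03)] = 0.6364·ln(7.720/2.928) = 0.6169 mol/L.
Then C_P = (C_{A0}−C_A) − C_Q = 2.723 − 0.6169 = 2.106 mol/L.
S̃_{P/Q} = C_P/C_Q = 2.106/0.6169 = 3.41.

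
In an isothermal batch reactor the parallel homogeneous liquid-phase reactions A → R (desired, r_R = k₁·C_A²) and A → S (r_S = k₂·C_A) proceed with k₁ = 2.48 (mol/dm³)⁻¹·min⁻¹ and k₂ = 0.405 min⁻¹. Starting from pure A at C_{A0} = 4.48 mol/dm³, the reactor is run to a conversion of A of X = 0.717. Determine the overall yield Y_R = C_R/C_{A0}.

C_A = C_{A0}(1−X) = 1.268 mol/dm³.
Along a PFR/batch, dC_S/dC_A = −r_S/(r_R+r_S) = −k₂/(k₂+k₁·C_A).
Integrating from C_{A0} to C_A: C_S = (0.405/2.48)·ln[(0.405+2.48·4.48)/(0.405+2.48·1.27)] = 0.1633·ln(11.52/3.549) = 0.1922 mol/dm³.
Then C_R = (C_{A0}−C_A) − C_S = 3.212 − 0.1922 = 3.020 mol/dm³.
Y_R = C_R/C_{A0} = 3.020/4.48 = 0.674.

0.674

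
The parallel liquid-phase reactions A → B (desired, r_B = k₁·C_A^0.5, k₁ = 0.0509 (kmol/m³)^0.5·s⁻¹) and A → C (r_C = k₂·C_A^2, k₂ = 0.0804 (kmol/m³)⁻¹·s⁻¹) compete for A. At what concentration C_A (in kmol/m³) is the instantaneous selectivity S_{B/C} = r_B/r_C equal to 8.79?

0.173 kmol/m³

S_{B/C} = (k₁/k₂)·C_A^-1.5 ⇒ C_A = (S·k₂/k₁)^(1/(-1.5)).
= (8.79×0.0804/0.0509)^(-0.6667) = (13.88)^(-0.6667) = 0.173 kmol/m³.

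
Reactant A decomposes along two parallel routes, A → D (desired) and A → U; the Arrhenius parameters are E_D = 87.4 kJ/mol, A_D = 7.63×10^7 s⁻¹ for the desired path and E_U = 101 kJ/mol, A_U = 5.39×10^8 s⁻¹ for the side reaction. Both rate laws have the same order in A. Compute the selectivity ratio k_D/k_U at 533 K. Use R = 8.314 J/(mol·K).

With equal orders, S_{D/U} = k_D/k_U = (A_D/A_U)·exp[(E_U−E_D)/(RT)].
(E_U−E_D)/(RT) = (101−87.4)×10³/(8.314×533) = 13600/4431 = 3.069.
k_D/k_U = (7.63×10^7/5.39×10^8)·exp(3.069) = 0.1416 × 21.52 = 3.05.

3.05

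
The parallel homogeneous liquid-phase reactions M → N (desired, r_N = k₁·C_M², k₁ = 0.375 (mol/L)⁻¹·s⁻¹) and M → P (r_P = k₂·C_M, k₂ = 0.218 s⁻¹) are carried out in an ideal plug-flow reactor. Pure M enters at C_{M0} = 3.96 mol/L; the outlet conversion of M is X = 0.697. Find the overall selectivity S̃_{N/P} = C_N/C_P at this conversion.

4.07

C_M = C_{M0}(1−X) = 1.200 mol/L.
Along a PFR/batch, dC_P/dC_M = −r_P/(r_N+r_P) = −k₂/(k₂+k₁·C_M).
Integrating from C_{M0} to C_M: C_P = (0.218/0.375)·ln[(0.218+0.375·3.96)/(0.218+0.375·1.20)] = 0.5813·ln(1.703/0.6680) = 0.5441 mol/L.
Then C_N = (C_{M0}−C_M) − C_P = 2.760 − 0.5441 = 2.216 mol/L.
S̃_{N/P} = C_N/C_P = 2.216/0.5441 = 4.07.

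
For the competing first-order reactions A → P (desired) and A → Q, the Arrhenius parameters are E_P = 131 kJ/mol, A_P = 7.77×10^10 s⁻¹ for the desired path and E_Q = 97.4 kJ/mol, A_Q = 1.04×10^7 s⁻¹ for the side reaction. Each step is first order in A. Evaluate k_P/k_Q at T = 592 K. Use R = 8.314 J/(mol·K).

8.10

With equal orders, S_{P/Q} = k_P/k_Q = (A_P/A_Q)·exp[(E_Q−E_P)/(RT)].
(E_Q−E_P)/(RT) = (97.4−131)×10³/(8.314×592) = -33600/4922 = -6.827.
k_P/k_Q = (7.77×10^10/1.04×10^7)·exp(-6.827) = 7471 × 0.001084 = 8.10.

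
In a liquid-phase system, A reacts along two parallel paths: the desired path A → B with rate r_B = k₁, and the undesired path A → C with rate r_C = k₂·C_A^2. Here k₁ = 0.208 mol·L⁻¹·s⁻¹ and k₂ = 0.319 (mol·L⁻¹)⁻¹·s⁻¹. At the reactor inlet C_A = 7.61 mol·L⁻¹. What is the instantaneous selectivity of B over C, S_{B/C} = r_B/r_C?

0.0113

S_{B/C} = r_B/r_C = (k₁)/(k₂·C_A^2) = (k₁/k₂)·C_A^-2.
= (0.208) / (0.319×7.610^2) = 0.2080/18.47 = 0.0113.
The undesired path is higher order in A, so low C_A (CSTR or dilute feed) favours B.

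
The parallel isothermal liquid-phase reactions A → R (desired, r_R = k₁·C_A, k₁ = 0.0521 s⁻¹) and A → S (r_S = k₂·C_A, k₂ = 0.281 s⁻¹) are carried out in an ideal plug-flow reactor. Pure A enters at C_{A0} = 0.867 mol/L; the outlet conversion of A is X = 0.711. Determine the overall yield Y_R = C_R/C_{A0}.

C_A = C_{A0}(1−X) = 0.2506 mol/L.
Both paths are first order in A, so the instantaneous fraction to R is constant: dC_R/d(−C_A) = k₁/(k₁+k₂) = 0.1564.
C_R = 0.1564·(C_{A0}−C_A) = 0.1564×0.6164 = 0.0964 mol/L.
Y_R = C_R/C_{A0} = 0.09642/0.867 = 0.111.

0.111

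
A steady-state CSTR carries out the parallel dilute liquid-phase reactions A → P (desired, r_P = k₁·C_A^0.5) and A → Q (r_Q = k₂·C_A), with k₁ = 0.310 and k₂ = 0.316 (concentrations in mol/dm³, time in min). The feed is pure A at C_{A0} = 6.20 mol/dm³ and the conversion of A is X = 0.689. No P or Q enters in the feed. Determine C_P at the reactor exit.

1.77 mol/dm³

Exit C_A = C_{A0}(1−X) = 6.20×0.311 = 1.928 mol/dm³.
A CSTR operates uniformly at the exit composition, giving r_P = 0.4305 and r_Q = 0.6093 (each k·C_A^n at C_A = 1.928).
Fraction of consumed A going to P: r_P/(r_P+r_Q) = 0.4140.
C_P = 0.4140·C_{A0}·X = 0.4140×6.20×0.689 = 1.77 mol/dm³.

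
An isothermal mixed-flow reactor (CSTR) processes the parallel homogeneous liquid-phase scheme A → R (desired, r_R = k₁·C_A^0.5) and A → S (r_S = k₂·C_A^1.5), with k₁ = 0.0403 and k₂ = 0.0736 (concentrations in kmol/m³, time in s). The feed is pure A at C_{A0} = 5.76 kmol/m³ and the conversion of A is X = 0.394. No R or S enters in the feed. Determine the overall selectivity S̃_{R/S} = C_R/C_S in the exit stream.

0.157

Exit C_A = C_{A0}(1−X) = 5.76×0.606 = 3.491 kmol/m³.
In a CSTR the entire volume is at exit conditions, so r_R = 0.0403×3.491^0.5 = 0.07529 and r_S = 0.0736×3.491^1.5 = 0.4800.
Overall selectivity = C_R/C_S = r_Rτ/(r_Sτ) = r_R/r_S = 0.157.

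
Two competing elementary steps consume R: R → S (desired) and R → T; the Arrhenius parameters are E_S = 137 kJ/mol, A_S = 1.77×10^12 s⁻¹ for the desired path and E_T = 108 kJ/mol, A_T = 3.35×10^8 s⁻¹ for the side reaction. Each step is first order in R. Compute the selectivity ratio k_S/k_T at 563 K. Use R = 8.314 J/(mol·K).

10.8

Since both paths have the same order in R, the concentration cancels and S_{S/T} = k_S/k_T = (A_S/A_T)·exp[(E_T−E_S)/(RT)].
(E_T−E_S)/(RT) = (108−137)×10³/(8.314×563) = -29000/4681 = -6.196.
k_S/k_T = (1.77×10^12/3.35×10^8)·exp(-6.196) = 5284 × 0.002038 = 10.8.
Since E_S > E_T, raising the temperature improves selectivity toward S.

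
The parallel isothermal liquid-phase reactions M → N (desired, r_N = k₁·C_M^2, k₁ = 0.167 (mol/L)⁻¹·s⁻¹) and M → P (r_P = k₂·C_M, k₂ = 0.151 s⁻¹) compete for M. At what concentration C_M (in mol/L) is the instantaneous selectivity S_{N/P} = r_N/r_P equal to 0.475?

0.429 mol/L

S_{N/P} = (k₁/k₂)·C_M ⇒ C_M = S·k₂/k₁.
= 0.475×0.151/0.167 = 0.429 mol/L.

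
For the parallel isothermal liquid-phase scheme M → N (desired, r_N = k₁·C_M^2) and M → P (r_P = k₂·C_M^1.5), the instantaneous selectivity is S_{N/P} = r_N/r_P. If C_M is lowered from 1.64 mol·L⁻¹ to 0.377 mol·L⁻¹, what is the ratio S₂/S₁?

S_{N/P} = (k₁/k₂)·C_M^0.5, so S₂/S₁ = (C_{M,2}/C_{M,1})^0.5.
= (0.377/1.64)^0.5 = (0.2299)^0.5 = 0.479.
Selectivity toward N falls as C_M falls — high-concentration operation is favoured.

0.479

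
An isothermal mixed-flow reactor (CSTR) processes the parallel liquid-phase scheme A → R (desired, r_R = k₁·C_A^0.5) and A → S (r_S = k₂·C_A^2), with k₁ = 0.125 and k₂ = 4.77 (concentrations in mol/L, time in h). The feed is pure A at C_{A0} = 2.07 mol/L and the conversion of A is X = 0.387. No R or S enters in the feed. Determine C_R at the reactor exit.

0.0144 mol/L

Exit C_A = C_{A0}(1−X) = 2.07×0.613 = 1.269 mol/L.
A CSTR operates uniformly at the exit composition, giving r_R = 0.1408 and r_S = 7.680 (each k·C_A^n at C_A = 1.269).
Fraction of consumed A going to R: r_R/(r_R+r_S) = 0.01800.
C_R = 0.01800·C_{A0}·X = 0.01800×2.07×0.387 = 0.0144 mol/L.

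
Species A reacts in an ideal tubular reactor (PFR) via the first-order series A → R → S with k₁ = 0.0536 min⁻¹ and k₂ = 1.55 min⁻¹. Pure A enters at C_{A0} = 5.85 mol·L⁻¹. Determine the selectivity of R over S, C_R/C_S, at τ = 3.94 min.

Solving the coupled first-order balances gives C_R(τ) = [k₁/(k₂−k₁)]·C_{A0}·(e^(−k₁τ) − e^(−k₂τ)).
e^(−k₁τ) = e^(−0.0536×3.94) = e^(−0.2112) = 0.8096; e^(−k₂τ) = e^(−6.107) = 0.002227.
C_R = 0.0536×5.85/(1.55−0.0536) × (0.8096−0.002227) = 0.2095×0.8074 = 0.1692 mol·L⁻¹.
C_A = C_{A0}e^(−k₁τ) = 4.736 mol·L⁻¹, so C_S = C_{A0}−C_A−C_R = 0.9445 mol·L⁻¹; C_R/C_S = 0.179.

0.179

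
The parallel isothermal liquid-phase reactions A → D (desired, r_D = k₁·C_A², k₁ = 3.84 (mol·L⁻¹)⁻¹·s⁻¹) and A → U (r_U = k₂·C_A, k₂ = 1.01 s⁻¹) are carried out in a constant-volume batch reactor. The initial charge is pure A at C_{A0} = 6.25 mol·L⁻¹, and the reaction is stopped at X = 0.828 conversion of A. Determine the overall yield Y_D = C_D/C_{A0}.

0.761

C_A = C_{A0}(1−X) = 1.075 mol·L⁻¹.
Along a PFR/batch, dC_U/dC_A = −r_U/(r_D+r_U) = −k₂/(k₂+k₁·C_A).
Integrating from C_{A0} to C_A: C_U = (1.01/3.84)·ln[(1.01+3.84·6.25)/(1.01+3.84·1.08)] = 0.2630·ln(25.01/5.138) = 0.4163 mol·L⁻¹.
Then C_D = (C_{A0}−C_A) − C_U = 5.175 − 0.4163 = 4.759 mol·L⁻¹.
Y_D = C_D/C_{A0} = 4.759/6.25 = 0.761.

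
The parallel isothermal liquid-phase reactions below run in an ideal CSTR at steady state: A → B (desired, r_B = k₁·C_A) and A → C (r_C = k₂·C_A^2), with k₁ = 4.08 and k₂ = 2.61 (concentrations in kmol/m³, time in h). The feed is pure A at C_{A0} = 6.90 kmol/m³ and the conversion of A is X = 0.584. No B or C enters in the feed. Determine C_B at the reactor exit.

1.42 kmol/m³

Exit C_A = C_{A0}(1−X) = 6.90×0.416 = 2.870 kmol/m³.
Rates in a CSTR are evaluated at the outlet concentration: r_B = 4.08×2.870 = 11.71, r_C = 2.61×2.870^2 = 21.50.
Fraction of consumed A going to B: r_B/(r_B+r_C) = 0.3526.
C_B = 0.3526·C_{A0}·X = 0.3526×6.90×0.584 = 1.42 kmol/m³.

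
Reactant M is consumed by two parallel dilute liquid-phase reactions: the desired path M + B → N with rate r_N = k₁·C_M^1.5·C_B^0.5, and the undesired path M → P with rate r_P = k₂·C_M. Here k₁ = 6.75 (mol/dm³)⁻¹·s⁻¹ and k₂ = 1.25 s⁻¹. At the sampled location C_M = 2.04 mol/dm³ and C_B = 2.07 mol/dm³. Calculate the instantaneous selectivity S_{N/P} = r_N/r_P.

S_{N/P} = r_N/r_P = (k₁·C_M^1.5·C_B^0.5)/(k₂·C_M) = (k₁/k₂)·C_M^0.5·C_B^0.5.
= (6.75×2.040^1.5×2.070^0.5) / (1.25×2.040) = 28.30/2.550 = 11.1.
Since the desired path is higher order in M, keeping C_M high (PFR or concentrated feed) favours N.

11.1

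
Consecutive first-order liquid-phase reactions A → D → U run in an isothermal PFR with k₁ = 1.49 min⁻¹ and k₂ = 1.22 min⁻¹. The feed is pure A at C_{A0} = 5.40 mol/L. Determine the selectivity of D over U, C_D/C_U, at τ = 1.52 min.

For first-order series with pure A initially, C_D(τ) = k₁C_{A0}/(k₂−k₁)·(e^(−k₁τ) − e^(−k₂τ)).
e^(−k₁τ) = e^(−1.49×1.52) = e^(−2.265) = 0.1039; e^(−k₂τ) = e^(−1.854) = 0.1565.
C_D = 1.49×5.40/(1.22−1.49) × (0.1039−0.1565) = (-29.80)×(-0.05270) = 1.570 mol/L.
C_A = C_{A0}e^(−k₁τ) = 0.5608 mol/L, so C_U = C_{A0}−C_A−C_D = 3.269 mol/L; C_D/C_U = 0.480.

0.480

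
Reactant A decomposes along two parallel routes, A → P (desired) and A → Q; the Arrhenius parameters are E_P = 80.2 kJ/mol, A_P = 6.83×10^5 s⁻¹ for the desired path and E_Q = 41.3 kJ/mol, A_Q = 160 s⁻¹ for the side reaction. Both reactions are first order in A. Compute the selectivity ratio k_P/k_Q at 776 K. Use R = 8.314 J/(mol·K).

10.3

With equal orders, S_{P/Q} = k_P/k_Q = (A_P/A_Q)·exp[(E_Q−E_P)/(RT)].
(E_Q−E_P)/(RT) = (41.3−80.2)×10³/(8.314×776) = -38900/6452 = -6.029.
k_P/k_Q = (6.83×10^5/160)·exp(-6.029) = 4269 × 0.002407 = 10.3.
Since E_P > E_Q, raising the temperature improves selectivity toward P.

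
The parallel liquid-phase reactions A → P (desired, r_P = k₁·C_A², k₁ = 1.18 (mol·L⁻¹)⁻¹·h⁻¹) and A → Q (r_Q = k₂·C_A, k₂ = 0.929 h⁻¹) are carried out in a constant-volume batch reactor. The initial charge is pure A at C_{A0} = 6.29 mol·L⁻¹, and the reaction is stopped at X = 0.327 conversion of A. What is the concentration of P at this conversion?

C_A = C_{A0}(1−X) = 4.233 mol·L⁻¹.
Along a PFR/batch, dC_Q/dC_A = −r_Q/(r_P+r_Q) = −k₂/(k₂+k₁·C_A).
Integrating from C_{A0} to C_A: C_Q = (0.929/1.18)·ln[(0.929+1.18·6.29)/(0.929+1.18·4.23)] = 0.7873·ln(8.351/5.924) = 0.2703 mol·L⁻¹.
Then C_P = (C_{A0}−C_A) − C_Q = 2.057 − 0.2703 = 1.786 mol·L⁻¹.

1.79 mol·L⁻¹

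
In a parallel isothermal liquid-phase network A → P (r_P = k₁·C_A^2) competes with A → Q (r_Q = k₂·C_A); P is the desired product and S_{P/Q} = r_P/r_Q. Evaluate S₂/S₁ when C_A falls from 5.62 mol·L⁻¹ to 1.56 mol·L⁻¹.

0.278

S_{P/Q} = (k₁/k₂)·C_A, so S₂/S₁ = (C_{A,2}/C_{A,1}).
= 1.56/5.62 = 0.278.
Selectivity toward P falls as C_A falls — high-concentration operation is favoured.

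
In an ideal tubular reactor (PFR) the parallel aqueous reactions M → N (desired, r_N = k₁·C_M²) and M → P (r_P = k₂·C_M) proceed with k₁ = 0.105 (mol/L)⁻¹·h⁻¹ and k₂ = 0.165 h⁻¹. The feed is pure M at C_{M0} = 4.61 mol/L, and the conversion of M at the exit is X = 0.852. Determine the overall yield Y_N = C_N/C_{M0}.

C_M = C_{M0}(1−X) = 0.6823 mol/L.
Along a PFR/batch, dC_P/dC_M = −r_P/(r_N+r_P) = −k₂/(k₂+k₁·C_M).
Integrating from C_{M0} to C_M: C_P = (0.165/0.105)·ln[(0.165+0.105·4.61)/(0.165+0.105·0.682)] = 1.571·ln(0.6491/0.2366) = 1.586 mol/L.
Then C_N = (C_{M0}−C_M) − C_P = 3.928 − 1.586 = 2.342 mol/L.
Y_N = C_N/C_{M0} = 2.342/4.61 = 0.508.

0.508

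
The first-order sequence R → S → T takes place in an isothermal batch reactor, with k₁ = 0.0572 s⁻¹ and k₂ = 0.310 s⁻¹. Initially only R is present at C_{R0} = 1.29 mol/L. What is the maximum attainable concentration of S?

0.162 mol/L

At the optimum, C_{S,max}/C_{R0} = (k₁/k₂)^[k₂/(k₂−k₁)].
= (0.0572/0.310)^(0.310/(0.310−0.0572)) = (0.1845)^(1.226) = 0.1259.
C_{S,max} = 0.1259×1.29 = 0.162 mol/L.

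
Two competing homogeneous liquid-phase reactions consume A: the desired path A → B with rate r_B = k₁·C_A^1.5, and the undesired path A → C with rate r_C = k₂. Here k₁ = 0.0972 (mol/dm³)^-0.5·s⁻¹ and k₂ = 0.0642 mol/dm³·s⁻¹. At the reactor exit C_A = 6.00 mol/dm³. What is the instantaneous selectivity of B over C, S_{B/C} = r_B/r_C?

22.3

S_{B/C} = r_B/r_C = (k₁·C_A^1.5)/(k₂) = (k₁/k₂)·C_A^1.5.
= (0.0972×6.000^1.5) / (0.0642) = 1.429/0.06420 = 22.3.
Since the desired path is higher order in A, keeping C_A high (PFR or concentrated feed) favours B.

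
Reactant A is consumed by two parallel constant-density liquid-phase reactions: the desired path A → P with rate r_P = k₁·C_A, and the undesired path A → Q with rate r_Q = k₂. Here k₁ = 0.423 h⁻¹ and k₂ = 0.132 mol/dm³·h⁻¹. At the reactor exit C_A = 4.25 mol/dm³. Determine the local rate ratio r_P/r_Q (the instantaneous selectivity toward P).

S_{P/Q} = r_P/r_Q = (k₁·C_A)/(k₂) = (k₁/k₂)·C_A.
= (0.423×4.250) / (0.132) = 1.798/0.1320 = 13.6.
Since the desired path is higher order in A, keeping C_A high (PFR or concentrated feed) favours P.

13.6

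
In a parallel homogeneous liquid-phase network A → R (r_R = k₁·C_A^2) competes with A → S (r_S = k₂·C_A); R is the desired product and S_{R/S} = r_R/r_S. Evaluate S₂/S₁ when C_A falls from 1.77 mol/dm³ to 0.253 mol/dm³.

S_{R/S} = (k₁/k₂)·C_A, so S₂/S₁ = (C_{A,2}/C_{A,1}).
= 0.253/1.77 = 0.143.
Selectivity toward R falls as C_A falls — high-concentration operation is favoured.

0.143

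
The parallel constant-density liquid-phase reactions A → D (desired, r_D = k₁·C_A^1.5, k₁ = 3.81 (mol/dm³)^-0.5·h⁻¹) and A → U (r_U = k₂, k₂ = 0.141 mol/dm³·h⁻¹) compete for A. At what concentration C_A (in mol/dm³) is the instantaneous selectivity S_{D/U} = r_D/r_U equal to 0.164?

0.0333 mol/dm³

S_{D/U} = (k₁/k₂)·C_A^1.5 ⇒ C_A = (S·k₂/k₁)^(1/1.5).
= (0.164×0.141/3.81)^(0.6667) = (0.006069)^(0.6667) = 0.0333 mol/dm³.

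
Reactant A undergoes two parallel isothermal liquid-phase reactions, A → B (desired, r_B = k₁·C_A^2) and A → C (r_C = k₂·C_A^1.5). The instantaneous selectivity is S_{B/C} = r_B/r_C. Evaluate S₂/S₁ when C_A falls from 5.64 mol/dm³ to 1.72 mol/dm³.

0.552

S_{B/C} = (k₁/k₂)·C_A^0.5, so S₂/S₁ = (C_{A,2}/C_{A,1})^0.5.
= (1.72/5.64)^0.5 = (0.3050)^0.5 = 0.552.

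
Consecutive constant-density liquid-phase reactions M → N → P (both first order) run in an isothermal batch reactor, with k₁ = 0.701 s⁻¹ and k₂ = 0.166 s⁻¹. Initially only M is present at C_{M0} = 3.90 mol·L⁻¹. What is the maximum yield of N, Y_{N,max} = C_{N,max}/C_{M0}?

0.640

At the optimum, C_{N,max}/C_{M0} = (k₁/k₂)^[k₂/(k₂−k₁)].
= (0.701/0.166)^(0.166/(0.166−0.701)) = (4.223)^(-0.3103) = 0.6396.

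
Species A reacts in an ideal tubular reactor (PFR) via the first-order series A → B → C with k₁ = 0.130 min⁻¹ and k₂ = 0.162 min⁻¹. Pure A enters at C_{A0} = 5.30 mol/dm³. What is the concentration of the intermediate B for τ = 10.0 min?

1.61 mol/dm³

For first-order series with pure A initially, C_B(τ) = k₁C_{A0}/(k₂−k₁)·(e^(−k₁τ) − e^(−k₂τ)).
e^(−k₁τ) = e^(−0.130×10.0) = e^(−1.300) = 0.2725; e^(−k₂τ) = e^(−1.620) = 0.1979.
C_B = 0.130×5.30/(0.162−0.130) × (0.2725−0.1979) = 21.53×0.07463 = 1.607 mol/dm³.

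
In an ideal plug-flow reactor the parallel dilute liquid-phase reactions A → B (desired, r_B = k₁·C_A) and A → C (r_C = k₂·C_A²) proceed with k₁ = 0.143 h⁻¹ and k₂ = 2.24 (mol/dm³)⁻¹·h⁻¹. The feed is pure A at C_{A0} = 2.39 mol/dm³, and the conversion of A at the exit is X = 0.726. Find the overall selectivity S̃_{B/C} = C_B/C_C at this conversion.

0.0473

C_A = C_{A0}(1−X) = 0.6549 mol/dm³.
Along a PFR/batch, dC_B/dC_A = −r_B/(r_B+r_C) = −k₁/(k₁+k₂·C_A).
Integrating from C_{A0} to C_A: C_B = (0.143/2.24)·ln[(0.143+2.24·2.39)/(0.143+2.24·0.655)] = 0.06384·ln(5.497/1.610) = 0.07839 mol/dm³.
C_C = (C_{A0}−C_A)−C_B = 1.657 mol/dm³; S̃_{B/C} = 0.07839/1.657 = 0.0473.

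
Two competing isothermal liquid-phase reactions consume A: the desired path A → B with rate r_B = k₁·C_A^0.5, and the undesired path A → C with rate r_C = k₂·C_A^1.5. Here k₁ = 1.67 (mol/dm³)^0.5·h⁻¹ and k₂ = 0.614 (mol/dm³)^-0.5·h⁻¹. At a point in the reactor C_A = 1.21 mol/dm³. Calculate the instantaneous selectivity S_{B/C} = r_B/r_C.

2.25

S_{B/C} = r_B/r_C = (k₁·C_A^0.5)/(k₂·C_A^1.5) = (k₁/k₂)·C_A⁻¹.
= (1.67×1.210^0.5) / (0.614×1.210^1.5) = 1.837/0.8172 = 2.25.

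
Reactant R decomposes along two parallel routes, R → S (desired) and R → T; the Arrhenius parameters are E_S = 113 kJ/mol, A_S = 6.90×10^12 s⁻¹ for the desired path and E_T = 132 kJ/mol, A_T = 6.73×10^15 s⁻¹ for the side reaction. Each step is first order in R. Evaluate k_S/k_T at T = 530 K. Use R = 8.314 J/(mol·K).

With equal orders, S_{S/T} = k_S/k_T = (A_S/A_T)·exp[(E_T−E_S)/(RT)].
(E_T−E_S)/(RT) = (132−113)×10³/(8.314×530) = 19000/4406 = 4.312.
k_S/k_T = (6.90×10^12/6.73×10^15)·exp(4.312) = 0.001025 × 74.58 = 0.0765.
Since E_S < E_T, lowering the temperature improves selectivity toward S.

0.0765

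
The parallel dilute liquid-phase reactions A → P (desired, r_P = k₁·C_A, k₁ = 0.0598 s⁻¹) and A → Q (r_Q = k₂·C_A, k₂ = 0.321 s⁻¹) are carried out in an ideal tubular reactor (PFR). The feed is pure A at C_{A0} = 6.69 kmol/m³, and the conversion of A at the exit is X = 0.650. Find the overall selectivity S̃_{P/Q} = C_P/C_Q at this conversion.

0.186

C_A = C_{A0}(1−X) = 2.341 kmol/m³.
Both paths are first order in A, so the instantaneous fraction to P is constant: dC_P/d(−C_A) = k₁/(k₁+k₂) = 0.1570.
C_P = 0.1570·(C_{A0}−C_A) = 0.1570×4.349 = 0.683 kmol/m³.
C_Q = (C_{A0}−C_A)−C_P = 3.666 kmol/m³; S̃_{P/Q} = 0.6829/3.666 = 0.186.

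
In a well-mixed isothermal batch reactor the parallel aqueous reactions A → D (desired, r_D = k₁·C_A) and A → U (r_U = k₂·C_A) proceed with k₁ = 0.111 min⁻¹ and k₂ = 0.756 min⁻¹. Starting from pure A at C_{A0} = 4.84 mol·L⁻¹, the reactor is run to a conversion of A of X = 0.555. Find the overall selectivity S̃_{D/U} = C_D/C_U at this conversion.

0.147

C_A = C_{A0}(1−X) = 2.154 mol·L⁻¹.
Both paths are first order in A, so the instantaneous fraction to D is constant: dC_D/d(−C_A) = k₁/(k₁+k₂) = 0.1280.
C_D = 0.1280·(C_{A0}−C_A) = 0.1280×2.686 = 0.344 mol·L⁻¹.
C_U = (C_{A0}−C_A)−C_D = 2.342 mol·L⁻¹; S̃_{D/U} = 0.3439/2.342 = 0.147.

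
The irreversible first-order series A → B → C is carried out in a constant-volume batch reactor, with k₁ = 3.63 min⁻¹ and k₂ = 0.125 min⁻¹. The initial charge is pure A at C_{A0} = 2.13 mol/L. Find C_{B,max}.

1.89 mol/L

For a first-order series the maximum intermediate yield is C_{B,max}/C_{A0} = (k₁/k₂)^[k₂/(k₂−k₁)].
= (3.63/0.125)^(0.125/(0.125−3.63)) = (29.04)^(-0.03566) = 0.8868.
C_{B,max} = 0.8868×2.13 = 1.89 mol/L.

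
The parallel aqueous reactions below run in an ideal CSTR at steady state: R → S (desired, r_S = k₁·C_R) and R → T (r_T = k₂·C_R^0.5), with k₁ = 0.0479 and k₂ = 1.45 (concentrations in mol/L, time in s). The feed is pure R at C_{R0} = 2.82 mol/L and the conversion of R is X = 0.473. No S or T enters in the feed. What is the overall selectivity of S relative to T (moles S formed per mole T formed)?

Exit C_R = C_{R0}(1−X) = 2.82×0.527 = 1.486 mol/L.
Rates in a CSTR are evaluated at the outlet concentration: r_S = 0.0479×1.486 = 0.07119, r_T = 1.45×1.486^0.5 = 1.768.
Overall selectivity = C_S/C_T = r_Sτ/(r_Tτ) = r_S/r_T = 0.0403.

0.0403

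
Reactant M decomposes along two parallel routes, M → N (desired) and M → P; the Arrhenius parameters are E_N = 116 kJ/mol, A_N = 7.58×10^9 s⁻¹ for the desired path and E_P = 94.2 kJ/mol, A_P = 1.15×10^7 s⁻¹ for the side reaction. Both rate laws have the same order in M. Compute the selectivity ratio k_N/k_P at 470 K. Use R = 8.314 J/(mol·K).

2.49

With equal orders, S_{N/P} = k_N/k_P = (A_N/A_P)·exp[(E_P−E_N)/(RT)].
(E_P−E_N)/(RT) = (94.2−116)×10³/(8.314×470) = -21800/3908 = -5.579.
k_N/k_P = (7.58×10^9/1.15×10^7)·exp(-5.579) = 659.1 × 0.003777 = 2.49.
Since E_N > E_P, raising the temperature improves selectivity toward N.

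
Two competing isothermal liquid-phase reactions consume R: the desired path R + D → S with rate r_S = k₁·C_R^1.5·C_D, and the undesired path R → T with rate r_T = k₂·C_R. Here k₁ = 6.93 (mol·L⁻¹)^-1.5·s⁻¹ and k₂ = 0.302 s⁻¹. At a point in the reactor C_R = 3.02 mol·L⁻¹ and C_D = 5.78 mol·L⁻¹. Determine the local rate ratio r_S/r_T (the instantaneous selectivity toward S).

230

S_{S/T} = r_S/r_T = (k₁·C_R^1.5·C_D)/(k₂·C_R) = (k₁/k₂)·C_R^0.5·C_D.
= (6.93×3.020^1.5×5.780) / (0.302×3.020) = 210.2/0.9120 = 230.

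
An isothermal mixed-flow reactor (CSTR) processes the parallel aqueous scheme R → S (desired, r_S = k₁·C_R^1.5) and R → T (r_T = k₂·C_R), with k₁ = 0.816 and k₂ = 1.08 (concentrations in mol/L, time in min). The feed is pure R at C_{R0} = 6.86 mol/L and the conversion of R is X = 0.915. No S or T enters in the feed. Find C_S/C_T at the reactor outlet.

Exit C_R = C_{R0}(1−X) = 6.86×0.0850 = 0.5831 mol/L.
In a CSTR the entire volume is at exit conditions, so r_S = 0.816×0.5831^1.5 = 0.3633 and r_T = 1.08×0.5831 = 0.6297.
Overall selectivity = C_S/C_T = r_Sτ/(r_Tτ) = r_S/r_T = 0.577.

0.577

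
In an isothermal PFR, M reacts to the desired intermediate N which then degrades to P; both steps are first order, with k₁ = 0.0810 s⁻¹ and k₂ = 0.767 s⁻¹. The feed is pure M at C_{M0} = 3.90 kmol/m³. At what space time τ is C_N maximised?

3.28 s

For first-order series the maximum of C_N occurs at τ_opt = ln(k₂/k₁)/(k₂−k₁).
= ln(0.767/0.0810)/(0.767−0.0810) = ln(9.469)/0.6860 = 2.248/0.6860 = 3.28 s.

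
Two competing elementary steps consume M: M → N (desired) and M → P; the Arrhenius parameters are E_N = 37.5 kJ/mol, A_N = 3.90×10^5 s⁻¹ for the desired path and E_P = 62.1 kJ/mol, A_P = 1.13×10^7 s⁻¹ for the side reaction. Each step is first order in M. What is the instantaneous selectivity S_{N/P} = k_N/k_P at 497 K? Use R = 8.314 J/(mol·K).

k_N/k_P = (A_N/A_P)·exp[−(E_N−E_P)/(RT)] = (A_N/A_P)·exp[(E_P−E_N)/(RT)].
(E_P−E_N)/(RT) = (62.1−37.5)×10³/(8.314×497) = 24600/4132 = 5.953.
k_N/k_P = (3.90×10^5/1.13×10^7)·exp(5.953) = 0.03451 × 385.1 = 13.3.
Since E_N < E_P, lowering the temperature improves selectivity toward N.

13.3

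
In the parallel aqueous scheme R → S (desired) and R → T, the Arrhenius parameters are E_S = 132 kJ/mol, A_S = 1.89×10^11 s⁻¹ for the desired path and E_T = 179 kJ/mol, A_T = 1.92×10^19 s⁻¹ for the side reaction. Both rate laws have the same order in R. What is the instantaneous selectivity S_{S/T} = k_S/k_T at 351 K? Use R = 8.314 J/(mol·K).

0.0972

With equal orders, S_{S/T} = k_S/k_T = (A_S/A_T)·exp[(E_T−E_S)/(RT)].
(E_T−E_S)/(RT) = (179−132)×10³/(8.314×351) = 47000/2918 = 16.11.
k_S/k_T = (1.89×10^11/1.92×10^19)·exp(16.11) = 9.844×10^-9 × 9.877×10^6 = 0.0972.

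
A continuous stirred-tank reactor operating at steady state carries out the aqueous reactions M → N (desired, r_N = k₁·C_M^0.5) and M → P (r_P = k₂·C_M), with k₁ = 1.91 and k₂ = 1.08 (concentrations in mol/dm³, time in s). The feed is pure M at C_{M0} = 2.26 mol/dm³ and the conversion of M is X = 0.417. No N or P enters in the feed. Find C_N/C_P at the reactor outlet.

Exit C_M = C_{M0}(1−X) = 2.26×0.583 = 1.318 mol/dm³.
Rates in a CSTR are evaluated at the outlet concentration: r_N = 1.91×1.318^0.5 = 2.192, r_P = 1.08×1.318 = 1.423.
Overall selectivity = C_N/C_P = r_Nτ/(r_Pτ) = r_N/r_P = 1.54.

1.54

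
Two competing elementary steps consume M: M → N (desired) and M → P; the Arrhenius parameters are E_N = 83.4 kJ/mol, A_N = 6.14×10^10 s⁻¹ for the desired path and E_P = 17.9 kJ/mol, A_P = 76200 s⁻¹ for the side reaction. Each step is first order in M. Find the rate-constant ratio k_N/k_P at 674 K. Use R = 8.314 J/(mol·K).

k_N/k_P = (A_N/A_P)·exp[−(E_N−E_P)/(RT)] = (A_N/A_P)·exp[(E_P−E_N)/(RT)].
(E_P−E_N)/(RT) = (17.9−83.4)×10³/(8.314×674) = -65500/5604 = -11.69.
k_N/k_P = (6.14×10^10/76200)·exp(-11.69) = 8.058×10^5 × 8.387×10^-6 = 6.76.
Since E_N > E_P, raising the temperature improves selectivity toward N.

6.76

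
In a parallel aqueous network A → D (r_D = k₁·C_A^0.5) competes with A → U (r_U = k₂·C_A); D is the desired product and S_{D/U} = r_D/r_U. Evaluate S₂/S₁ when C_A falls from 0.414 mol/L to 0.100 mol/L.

S_{D/U} = (k₁/k₂)·C_A^-0.5, so S₂/S₁ = (C_{A,2}/C_{A,1})^-0.5.
= (0.100/0.414)^(-0.5) = (0.2415)^(-0.5) = 2.03.

2.03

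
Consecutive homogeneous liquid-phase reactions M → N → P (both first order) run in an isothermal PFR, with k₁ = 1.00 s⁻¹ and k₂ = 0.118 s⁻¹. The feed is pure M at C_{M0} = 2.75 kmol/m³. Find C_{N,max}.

At the optimum, C_{N,max}/C_{M0} = (k₁/k₂)^[k₂/(k₂−k₁)].
= (1.00/0.118)^(0.118/(0.118−1.00)) = (8.475)^(-0.1338) = 0.7513.
C_{N,max} = 0.7513×2.75 = 2.07 kmol/m³.

2.07 kmol/m³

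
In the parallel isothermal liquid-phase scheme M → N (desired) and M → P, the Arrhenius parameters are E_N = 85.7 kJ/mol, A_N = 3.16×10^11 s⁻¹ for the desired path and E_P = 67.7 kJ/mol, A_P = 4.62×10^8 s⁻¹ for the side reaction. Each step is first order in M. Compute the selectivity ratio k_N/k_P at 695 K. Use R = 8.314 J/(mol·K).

k_N/k_P = (A_N/A_P)·exp[−(E_N−E_P)/(RT)] = (A_N/A_P)·exp[(E_P−E_N)/(RT)].
(E_P−E_N)/(RT) = (67.7−85.7)×10³/(8.314×695) = -18000/5778 = -3.115.
k_N/k_P = (3.16×10^11/4.62×10^8)·exp(-3.115) = 684.0 × 0.04437 = 30.3.
Since E_N > E_P, raising the temperature improves selectivity toward N.

30.3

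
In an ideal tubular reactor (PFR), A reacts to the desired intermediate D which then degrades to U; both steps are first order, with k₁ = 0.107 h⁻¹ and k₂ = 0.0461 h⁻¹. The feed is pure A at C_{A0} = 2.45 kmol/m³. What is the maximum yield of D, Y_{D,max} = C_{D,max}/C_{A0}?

For a first-order series the maximum intermediate yield is C_{D,max}/C_{A0} = (k₁/k₂)^[k₂/(k₂−k₁)].
= (0.107/0.0461)^(0.0461/(0.0461−0.107)) = (2.321)^(-0.7570) = 0.5287.

0.529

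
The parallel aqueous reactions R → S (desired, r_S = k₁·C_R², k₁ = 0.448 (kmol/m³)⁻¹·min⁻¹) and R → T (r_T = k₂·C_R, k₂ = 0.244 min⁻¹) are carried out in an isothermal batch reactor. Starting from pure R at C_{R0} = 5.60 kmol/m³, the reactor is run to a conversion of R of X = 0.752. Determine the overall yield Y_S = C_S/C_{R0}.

C_R = C_{R0}(1−X) = 1.389 kmol/m³.
Along a PFR/batch, dC_T/dC_R = −r_T/(r_S+r_T) = −k₂/(k₂+k₁·C_R).
Integrating from C_{R0} to C_R: C_T = (0.244/0.448)·ln[(0.244+0.448·5.60)/(0.244+0.448·1.39)] = 0.5446·ln(2.753/0.8662) = 0.6298 kmol/m³.
Then C_S = (C_{R0}−C_R) − C_T = 4.211 − 0.6298 = 3.581 kmol/m³.
Y_S = C_S/C_{R0} = 3.581/5.60 = 0.640.

0.640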